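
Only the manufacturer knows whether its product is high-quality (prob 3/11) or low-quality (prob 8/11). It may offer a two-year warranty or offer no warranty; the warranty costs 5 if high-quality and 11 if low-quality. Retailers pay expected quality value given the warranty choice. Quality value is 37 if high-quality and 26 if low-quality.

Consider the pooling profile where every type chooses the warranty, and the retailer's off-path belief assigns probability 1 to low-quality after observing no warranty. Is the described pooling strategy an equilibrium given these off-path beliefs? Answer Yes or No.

On path, the retailer holds the prior and pays 3/11·37 + 8/11·26 = 29. Off path (no warranty), believing low-quality, it pays 26.
high-quality: the warranty nets 29 − 5 = 24; no warranty nets 26. high-quality would deviate.
low-quality: the warranty nets 29 − 11 = 18; no warranty nets 26. low-quality would deviate.
A type deviates, so pooling fails.

No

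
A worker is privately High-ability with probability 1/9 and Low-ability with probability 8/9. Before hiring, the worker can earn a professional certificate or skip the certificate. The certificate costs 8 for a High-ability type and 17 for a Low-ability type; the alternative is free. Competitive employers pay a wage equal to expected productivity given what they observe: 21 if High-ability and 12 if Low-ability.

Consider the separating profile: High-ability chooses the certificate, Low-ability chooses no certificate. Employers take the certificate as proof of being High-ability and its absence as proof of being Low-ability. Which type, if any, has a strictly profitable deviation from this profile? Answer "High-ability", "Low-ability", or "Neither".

The certificate pays 21; no certificate pays 12.
High-ability: assigned the certificate, nets 21 − 8 = 13; deviating to no certificate nets 12.
Low-ability: assigned no certificate, nets 12; deviating to the certificate nets 21 − 17 = 4.
Both types strictly prefer their assigned action; no profitable deviation.

Neither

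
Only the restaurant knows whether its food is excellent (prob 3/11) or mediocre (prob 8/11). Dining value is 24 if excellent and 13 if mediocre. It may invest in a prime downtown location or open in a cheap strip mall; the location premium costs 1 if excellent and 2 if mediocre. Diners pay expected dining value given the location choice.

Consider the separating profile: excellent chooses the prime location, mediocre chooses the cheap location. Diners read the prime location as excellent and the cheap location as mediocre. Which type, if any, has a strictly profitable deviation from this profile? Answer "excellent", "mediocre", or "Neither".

mediocre

The prime location pays 24; the cheap location pays 13.
excellent: assigned the prime location, nets 24 − 1 = 23; deviating to the cheap location nets 13.
mediocre: assigned the cheap location, nets 13; deviating to the prime location nets 24 − 2 = 22.
The mediocre type gains 9 by deviating.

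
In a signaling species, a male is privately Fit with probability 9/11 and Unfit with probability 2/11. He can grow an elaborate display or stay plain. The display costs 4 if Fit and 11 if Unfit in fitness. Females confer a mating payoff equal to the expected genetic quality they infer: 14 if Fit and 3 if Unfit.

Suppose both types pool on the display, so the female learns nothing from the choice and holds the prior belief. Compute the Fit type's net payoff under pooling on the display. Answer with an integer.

8

Pooled mating payoff = 9/11·14 + 2/11·3 = 12.
Fit pays cost 4 for the display, so net payoff = 12 − 4 = 8.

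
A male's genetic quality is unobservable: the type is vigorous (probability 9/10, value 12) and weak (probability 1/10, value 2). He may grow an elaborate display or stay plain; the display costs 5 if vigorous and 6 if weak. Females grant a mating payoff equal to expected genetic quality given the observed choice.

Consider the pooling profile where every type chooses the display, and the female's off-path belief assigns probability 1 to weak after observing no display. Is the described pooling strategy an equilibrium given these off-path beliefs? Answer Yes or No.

On path, the female holds the prior and pays 9/10·12 + 1/10·2 = 11. Off path (no display), believing weak, it pays 2.
vigorous: the display nets 11 − 5 = 6; no display nets 2. vigorous stays.
weak: the display nets 11 − 6 = 5; no display nets 2. weak stays.
No type deviates, so pooling is sustained.

Yes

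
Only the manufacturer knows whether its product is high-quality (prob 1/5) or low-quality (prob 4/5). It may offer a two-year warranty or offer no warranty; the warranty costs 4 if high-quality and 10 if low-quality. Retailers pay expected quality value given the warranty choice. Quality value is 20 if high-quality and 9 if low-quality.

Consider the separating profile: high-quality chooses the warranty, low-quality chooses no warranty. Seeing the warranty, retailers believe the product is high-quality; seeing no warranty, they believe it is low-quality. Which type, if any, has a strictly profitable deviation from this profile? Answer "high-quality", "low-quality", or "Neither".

The warranty pays 20; no warranty pays 9.
high-quality: assigned the warranty, nets 20 − 4 = 16; deviating to no warranty nets 9.
low-quality: assigned no warranty, nets 9; deviating to the warranty nets 20 − 10 = 10.
The low-quality type gains 1 by deviating.

low-quality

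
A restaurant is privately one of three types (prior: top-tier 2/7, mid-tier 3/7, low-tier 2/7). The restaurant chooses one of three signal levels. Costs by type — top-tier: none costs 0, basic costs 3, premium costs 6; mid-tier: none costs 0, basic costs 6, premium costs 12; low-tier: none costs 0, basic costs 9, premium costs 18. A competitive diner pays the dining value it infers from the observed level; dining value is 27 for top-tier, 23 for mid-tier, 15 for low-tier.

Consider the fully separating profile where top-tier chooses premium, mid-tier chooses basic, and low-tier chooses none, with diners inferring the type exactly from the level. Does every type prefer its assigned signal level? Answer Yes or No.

Separating price premiums: premium → 27, basic → 23, none → 15.
top-tier (assigned premium): none: 15 − 0 = 15; basic: 23 − 3 = 20; premium: 27 − 6 = 21. top-tier stays.
mid-tier (assigned basic): none: 15 − 0 = 15; basic: 23 − 6 = 17; premium: 27 − 12 = 15. mid-tier stays.
low-tier (assigned none): none: 15 − 0 = 15; basic: 23 − 9 = 14; premium: 27 − 18 = 9. low-tier stays.
Every type prefers its assigned level; separation holds.

Yes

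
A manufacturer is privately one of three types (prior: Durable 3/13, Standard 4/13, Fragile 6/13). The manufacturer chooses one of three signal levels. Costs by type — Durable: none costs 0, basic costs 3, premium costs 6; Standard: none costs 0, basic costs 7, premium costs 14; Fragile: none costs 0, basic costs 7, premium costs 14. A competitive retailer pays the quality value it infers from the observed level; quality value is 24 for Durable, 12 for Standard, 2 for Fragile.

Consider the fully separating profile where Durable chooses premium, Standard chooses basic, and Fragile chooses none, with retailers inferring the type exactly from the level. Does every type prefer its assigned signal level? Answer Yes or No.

No

Separating prices: premium → 24, basic → 12, none → 2.
Durable (assigned premium): none: 2 − 0 = 2; basic: 12 − 3 = 9; premium: 24 − 6 = 18. Durable stays.
Standard (assigned basic): none: 2 − 0 = 2; basic: 12 − 7 = 5; premium: 24 − 14 = 10. Standard prefers premium.
Fragile (assigned none): none: 2 − 0 = 2; basic: 12 − 7 = 5; premium: 24 − 14 = 10. Fragile prefers premium.
At least one type deviates; the separating profile fails.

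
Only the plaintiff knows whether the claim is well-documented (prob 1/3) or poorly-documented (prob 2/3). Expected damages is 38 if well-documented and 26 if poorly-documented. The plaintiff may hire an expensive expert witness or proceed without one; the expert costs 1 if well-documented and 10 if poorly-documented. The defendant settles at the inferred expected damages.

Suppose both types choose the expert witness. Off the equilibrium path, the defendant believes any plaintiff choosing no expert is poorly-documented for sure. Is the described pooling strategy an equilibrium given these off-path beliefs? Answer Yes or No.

On path, the defendant holds the prior and pays 1/3·38 + 2/3·26 = 30. Off path (no expert), believing poorly-documented, it pays 26.
well-documented: the expert witness nets 30 − 1 = 29; no expert nets 26. well-documented stays.
poorly-documented: the expert witness nets 30 − 10 = 20; no expert nets 26. poorly-documented would deviate.
A type deviates, so pooling fails.

No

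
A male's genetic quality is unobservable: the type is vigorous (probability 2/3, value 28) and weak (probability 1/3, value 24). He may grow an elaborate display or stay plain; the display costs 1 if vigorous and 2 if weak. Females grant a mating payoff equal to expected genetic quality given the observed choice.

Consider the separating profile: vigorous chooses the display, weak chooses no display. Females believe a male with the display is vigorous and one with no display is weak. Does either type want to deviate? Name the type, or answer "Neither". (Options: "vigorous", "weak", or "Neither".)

The display pays 28; no display pays 24.
vigorous: assigned the display, nets 28 − 1 = 27; deviating to no display nets 24.
weak: assigned no display, nets 24; deviating to the display nets 28 − 2 = 26.
The weak type gains 2 by deviating.

weak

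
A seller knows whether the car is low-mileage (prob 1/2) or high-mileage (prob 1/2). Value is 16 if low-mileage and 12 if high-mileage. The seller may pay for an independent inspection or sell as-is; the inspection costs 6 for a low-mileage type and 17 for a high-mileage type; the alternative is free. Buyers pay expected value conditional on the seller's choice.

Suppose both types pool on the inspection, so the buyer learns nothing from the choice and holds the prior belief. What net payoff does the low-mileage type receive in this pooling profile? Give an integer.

Pooled price = 1/2·16 + 1/2·12 = 14.
low-mileage pays cost 6 for the inspection, so net payoff = 14 − 6 = 8.

8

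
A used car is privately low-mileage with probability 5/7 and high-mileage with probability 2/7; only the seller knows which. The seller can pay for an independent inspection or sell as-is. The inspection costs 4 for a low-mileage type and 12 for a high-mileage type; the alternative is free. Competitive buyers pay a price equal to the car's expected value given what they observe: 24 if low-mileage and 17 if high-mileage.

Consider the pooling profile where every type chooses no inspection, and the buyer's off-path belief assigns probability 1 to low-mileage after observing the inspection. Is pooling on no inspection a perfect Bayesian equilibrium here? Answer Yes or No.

Yes

On path, the buyer holds the prior and pays 5/7·24 + 2/7·17 = 22. Off path (the inspection), believing low-mileage, it pays 24.
low-mileage: no inspection nets 22; the inspection nets 24 − 4 = 20. low-mileage stays.
high-mileage: no inspection nets 22; the inspection nets 24 − 12 = 12. high-mileage stays.
No type deviates, so pooling is sustained.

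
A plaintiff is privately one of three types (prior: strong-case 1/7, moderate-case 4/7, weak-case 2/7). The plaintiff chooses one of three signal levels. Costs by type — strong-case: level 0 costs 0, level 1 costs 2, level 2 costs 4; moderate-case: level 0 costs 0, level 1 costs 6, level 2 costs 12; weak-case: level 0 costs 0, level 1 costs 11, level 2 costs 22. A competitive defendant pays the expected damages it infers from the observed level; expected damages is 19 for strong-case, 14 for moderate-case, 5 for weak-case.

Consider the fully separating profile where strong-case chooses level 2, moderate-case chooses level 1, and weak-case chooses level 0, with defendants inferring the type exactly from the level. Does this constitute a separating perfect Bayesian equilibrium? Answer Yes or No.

Yes

Separating settlements: level 2 → 19, level 1 → 14, level 0 → 5.
strong-case (assigned level 2): level 0: 5 − 0 = 5; level 1: 14 − 2 = 12; level 2: 19 − 4 = 15. strong-case stays.
moderate-case (assigned level 1): level 0: 5 − 0 = 5; level 1: 14 − 6 = 8; level 2: 19 − 12 = 7. moderate-case stays.
weak-case (assigned level 0): level 0: 5 − 0 = 5; level 1: 14 − 11 = 3; level 2: 19 − 22 = -3. weak-case stays.
Every type prefers its assigned level; separation holds.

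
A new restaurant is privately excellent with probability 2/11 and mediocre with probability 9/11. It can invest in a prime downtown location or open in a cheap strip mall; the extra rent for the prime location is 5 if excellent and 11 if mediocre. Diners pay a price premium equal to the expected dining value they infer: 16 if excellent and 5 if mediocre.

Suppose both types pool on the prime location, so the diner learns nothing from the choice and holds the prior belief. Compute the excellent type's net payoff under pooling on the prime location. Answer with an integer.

Pooled price premium = 2/11·16 + 9/11·5 = 7.
excellent pays cost 5 for the prime location, so net payoff = 7 − 5 = 2.

2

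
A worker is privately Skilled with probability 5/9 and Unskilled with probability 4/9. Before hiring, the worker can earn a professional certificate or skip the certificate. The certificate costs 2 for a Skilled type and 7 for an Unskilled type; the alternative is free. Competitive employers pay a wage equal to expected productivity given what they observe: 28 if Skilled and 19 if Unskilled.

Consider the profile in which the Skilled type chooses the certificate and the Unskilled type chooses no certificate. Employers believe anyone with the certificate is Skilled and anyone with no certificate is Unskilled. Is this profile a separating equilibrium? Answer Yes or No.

Under these beliefs, the certificate earns wage 28 and no certificate earns wage 19.
Skilled: the certificate nets 28 − 2 = 26; no certificate nets 19. Skilled prefers the certificate.
Unskilled: the certificate nets 28 − 7 = 21; no certificate nets 19. Unskilled would deviate to the certificate.
Unskilled has a profitable deviation, so the profile is not an equilibrium.

No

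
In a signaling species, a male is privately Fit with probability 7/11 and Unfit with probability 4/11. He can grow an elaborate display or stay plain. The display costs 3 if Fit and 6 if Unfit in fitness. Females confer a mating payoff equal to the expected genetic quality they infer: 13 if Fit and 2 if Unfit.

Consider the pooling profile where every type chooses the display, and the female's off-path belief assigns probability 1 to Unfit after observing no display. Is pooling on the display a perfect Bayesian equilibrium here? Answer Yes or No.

On path, the female holds the prior and pays 7/11·13 + 4/11·2 = 9. Off path (no display), believing Unfit, it pays 2.
Fit: the display nets 9 − 3 = 6; no display nets 2. Fit stays.
Unfit: the display nets 9 − 6 = 3; no display nets 2. Unfit stays.
No type deviates, so pooling is sustained.

Yes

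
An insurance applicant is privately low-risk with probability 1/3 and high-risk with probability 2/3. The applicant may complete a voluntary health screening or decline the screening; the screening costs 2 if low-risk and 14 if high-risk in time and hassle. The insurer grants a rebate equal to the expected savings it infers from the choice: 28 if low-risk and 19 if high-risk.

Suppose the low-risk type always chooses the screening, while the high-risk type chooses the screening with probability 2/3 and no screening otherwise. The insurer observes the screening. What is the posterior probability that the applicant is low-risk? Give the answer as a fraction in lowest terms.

3/7

P(the screening) = (1/3)·1 + (2/3)·(2/3) = 7/9.
By Bayes' rule, P(low-risk | the screening) = (1/3) / (7/9) = 3/7.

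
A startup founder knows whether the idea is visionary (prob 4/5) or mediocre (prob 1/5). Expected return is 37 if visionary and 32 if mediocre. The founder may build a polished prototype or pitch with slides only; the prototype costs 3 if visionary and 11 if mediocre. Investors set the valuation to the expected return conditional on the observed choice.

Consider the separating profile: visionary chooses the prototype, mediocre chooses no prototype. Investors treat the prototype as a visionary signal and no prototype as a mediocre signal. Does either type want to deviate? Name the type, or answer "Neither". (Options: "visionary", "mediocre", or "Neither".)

The prototype pays 37; no prototype pays 32.
visionary: assigned the prototype, nets 37 − 3 = 34; deviating to no prototype nets 32.
mediocre: assigned no prototype, nets 32; deviating to the prototype nets 37 − 11 = 26.
Both types strictly prefer their assigned action; no profitable deviation.

Neither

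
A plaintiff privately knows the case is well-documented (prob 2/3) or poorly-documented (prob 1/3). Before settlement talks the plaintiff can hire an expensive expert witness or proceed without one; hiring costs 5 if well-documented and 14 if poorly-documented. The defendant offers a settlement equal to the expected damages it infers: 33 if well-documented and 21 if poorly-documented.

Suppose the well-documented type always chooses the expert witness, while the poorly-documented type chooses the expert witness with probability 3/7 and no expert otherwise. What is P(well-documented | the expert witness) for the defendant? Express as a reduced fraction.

P(the expert witness) = (2/3)·1 + (1/3)·(3/7) = 17/21.
By Bayes' rule, P(well-documented | the expert witness) = (2/3) / (17/21) = 14/17.

14/17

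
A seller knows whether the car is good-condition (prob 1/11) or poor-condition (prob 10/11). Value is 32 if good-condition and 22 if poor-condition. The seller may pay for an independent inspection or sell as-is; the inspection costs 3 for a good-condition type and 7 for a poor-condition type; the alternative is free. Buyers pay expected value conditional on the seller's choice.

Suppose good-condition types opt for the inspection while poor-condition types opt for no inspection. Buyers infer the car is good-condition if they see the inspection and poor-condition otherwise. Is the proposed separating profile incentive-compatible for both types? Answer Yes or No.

Under these beliefs, the inspection earns price 32 and no inspection earns price 22.
good-condition: the inspection nets 32 − 3 = 29; no inspection nets 22. good-condition prefers the inspection.
poor-condition: the inspection nets 32 − 7 = 25; no inspection nets 22. poor-condition would deviate to the inspection.
poor-condition has a profitable deviation, so the profile is not an equilibrium.

No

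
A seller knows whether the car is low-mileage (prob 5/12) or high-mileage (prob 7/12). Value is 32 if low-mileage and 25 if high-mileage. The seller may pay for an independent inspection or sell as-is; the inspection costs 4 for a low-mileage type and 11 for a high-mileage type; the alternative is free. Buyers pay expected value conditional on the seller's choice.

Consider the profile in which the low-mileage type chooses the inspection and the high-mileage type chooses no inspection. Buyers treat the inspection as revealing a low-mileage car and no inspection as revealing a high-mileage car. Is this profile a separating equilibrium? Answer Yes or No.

Yes

Under these beliefs, the inspection earns price 32 and no inspection earns price 25.
low-mileage: the inspection nets 32 − 4 = 28; no inspection nets 25. low-mileage prefers the inspection.
high-mileage: the inspection nets 32 − 11 = 21; no inspection nets 25. high-mileage prefers no inspection.
Neither type deviates, so the separating profile is an equilibrium.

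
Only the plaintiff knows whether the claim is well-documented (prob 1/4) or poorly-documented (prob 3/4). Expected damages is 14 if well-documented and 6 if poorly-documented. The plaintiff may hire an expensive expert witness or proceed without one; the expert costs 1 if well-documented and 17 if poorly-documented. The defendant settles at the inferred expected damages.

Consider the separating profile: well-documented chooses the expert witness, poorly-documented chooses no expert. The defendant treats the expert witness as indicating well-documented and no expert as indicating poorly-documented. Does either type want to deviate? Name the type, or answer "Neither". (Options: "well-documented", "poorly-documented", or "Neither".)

Neither

The expert witness pays 14; no expert pays 6.
well-documented: assigned the expert witness, nets 14 − 1 = 13; deviating to no expert nets 6.
poorly-documented: assigned no expert, nets 6; deviating to the expert witness nets 14 − 17 = -3.
Both types strictly prefer their assigned action; no profitable deviation.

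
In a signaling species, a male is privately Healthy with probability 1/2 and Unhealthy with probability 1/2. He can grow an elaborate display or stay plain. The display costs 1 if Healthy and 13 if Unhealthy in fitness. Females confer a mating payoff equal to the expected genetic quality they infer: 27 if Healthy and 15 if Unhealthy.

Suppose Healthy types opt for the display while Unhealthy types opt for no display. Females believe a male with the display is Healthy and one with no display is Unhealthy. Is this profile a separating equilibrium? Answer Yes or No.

Under these beliefs, the display earns mating payoff 27 and no display earns mating payoff 15.
Healthy: the display nets 27 − 1 = 26; no display nets 15. Healthy prefers the display.
Unhealthy: the display nets 27 − 13 = 14; no display nets 15. Unhealthy prefers no display.
Neither type deviates, so the separating profile is an equilibrium.

Yes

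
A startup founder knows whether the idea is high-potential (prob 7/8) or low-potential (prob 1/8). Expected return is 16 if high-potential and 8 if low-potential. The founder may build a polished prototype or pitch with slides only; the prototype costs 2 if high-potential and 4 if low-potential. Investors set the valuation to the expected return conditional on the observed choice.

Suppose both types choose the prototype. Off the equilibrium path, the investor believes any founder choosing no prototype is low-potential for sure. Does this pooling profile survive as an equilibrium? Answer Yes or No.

On path, the investor holds the prior and pays 7/8·16 + 1/8·8 = 15. Off path (no prototype), believing low-potential, it pays 8.
high-potential: the prototype nets 15 − 2 = 13; no prototype nets 8. high-potential stays.
low-potential: the prototype nets 15 − 4 = 11; no prototype nets 8. low-potential stays.
No type deviates, so pooling is sustained.

Yes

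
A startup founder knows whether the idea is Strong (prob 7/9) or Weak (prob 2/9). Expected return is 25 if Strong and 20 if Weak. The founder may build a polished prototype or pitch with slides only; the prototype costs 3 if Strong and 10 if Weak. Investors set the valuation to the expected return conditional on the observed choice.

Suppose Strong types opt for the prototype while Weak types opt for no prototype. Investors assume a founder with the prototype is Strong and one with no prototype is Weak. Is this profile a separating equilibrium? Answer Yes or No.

Yes

Under these beliefs, the prototype earns valuation 25 and no prototype earns valuation 20.
Strong: the prototype nets 25 − 3 = 22; no prototype nets 20. Strong prefers the prototype.
Weak: the prototype nets 25 − 10 = 15; no prototype nets 20. Weak prefers no prototype.
Neither type deviates, so the separating profile is an equilibrium.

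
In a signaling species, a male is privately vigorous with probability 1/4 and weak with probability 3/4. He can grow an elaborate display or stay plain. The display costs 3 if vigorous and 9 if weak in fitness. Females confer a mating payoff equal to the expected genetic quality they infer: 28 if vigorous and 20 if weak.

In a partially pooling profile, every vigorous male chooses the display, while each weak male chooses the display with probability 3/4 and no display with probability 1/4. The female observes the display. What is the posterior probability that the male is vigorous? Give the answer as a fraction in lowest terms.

P(the display) = (1/4)·1 + (3/4)·(3/4) = 13/16.
By Bayes' rule, P(vigorous | the display) = (1/4) / (13/16) = 4/13.

4/13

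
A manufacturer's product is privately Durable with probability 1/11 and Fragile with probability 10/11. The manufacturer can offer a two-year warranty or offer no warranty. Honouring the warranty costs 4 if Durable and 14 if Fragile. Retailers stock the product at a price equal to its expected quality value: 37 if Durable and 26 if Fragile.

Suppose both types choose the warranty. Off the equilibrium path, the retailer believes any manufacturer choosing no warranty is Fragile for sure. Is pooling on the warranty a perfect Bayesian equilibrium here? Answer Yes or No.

On path, the retailer holds the prior and pays 1/11·37 + 10/11·26 = 27. Off path (no warranty), believing Fragile, it pays 26.
Durable: the warranty nets 27 − 4 = 23; no warranty nets 26. Durable would deviate.
Fragile: the warranty nets 27 − 14 = 13; no warranty nets 26. Fragile would deviate.
A type deviates, so pooling fails.

No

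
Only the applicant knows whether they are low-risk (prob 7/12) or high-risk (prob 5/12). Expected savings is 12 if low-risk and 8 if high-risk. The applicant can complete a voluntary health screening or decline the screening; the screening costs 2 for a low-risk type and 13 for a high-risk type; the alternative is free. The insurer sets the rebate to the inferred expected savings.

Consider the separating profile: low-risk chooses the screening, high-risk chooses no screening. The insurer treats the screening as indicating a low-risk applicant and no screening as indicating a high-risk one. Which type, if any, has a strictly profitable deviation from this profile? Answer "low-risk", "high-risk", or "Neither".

The screening pays 12; no screening pays 8.
low-risk: assigned the screening, nets 12 − 2 = 10; deviating to no screening nets 8.
high-risk: assigned no screening, nets 8; deviating to the screening nets 12 − 13 = -1.
Both types strictly prefer their assigned action; no profitable deviation.

Neither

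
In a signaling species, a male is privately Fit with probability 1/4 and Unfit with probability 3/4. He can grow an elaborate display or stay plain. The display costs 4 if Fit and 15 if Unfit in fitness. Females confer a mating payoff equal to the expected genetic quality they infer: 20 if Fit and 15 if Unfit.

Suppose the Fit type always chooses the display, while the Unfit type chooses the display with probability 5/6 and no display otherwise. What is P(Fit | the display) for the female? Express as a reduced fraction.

P(the display) = (1/4)·1 + (3/4)·(5/6) = 7/8.
By Bayes' rule, P(Fit | the display) = (1/4) / (7/8) = 2/7.

2/7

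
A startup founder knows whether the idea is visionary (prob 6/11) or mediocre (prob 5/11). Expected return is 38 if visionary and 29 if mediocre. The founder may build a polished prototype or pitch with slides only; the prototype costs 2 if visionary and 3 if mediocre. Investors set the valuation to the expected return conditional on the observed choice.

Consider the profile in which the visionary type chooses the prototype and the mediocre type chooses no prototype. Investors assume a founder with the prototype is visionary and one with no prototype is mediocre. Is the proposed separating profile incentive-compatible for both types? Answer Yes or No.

Under these beliefs, the prototype earns valuation 38 and no prototype earns valuation 29.
visionary: the prototype nets 38 − 2 = 36; no prototype nets 29. visionary prefers the prototype.
mediocre: the prototype nets 38 − 3 = 35; no prototype nets 29. mediocre would deviate to the prototype.
mediocre has a profitable deviation, so the profile is not an equilibrium.

No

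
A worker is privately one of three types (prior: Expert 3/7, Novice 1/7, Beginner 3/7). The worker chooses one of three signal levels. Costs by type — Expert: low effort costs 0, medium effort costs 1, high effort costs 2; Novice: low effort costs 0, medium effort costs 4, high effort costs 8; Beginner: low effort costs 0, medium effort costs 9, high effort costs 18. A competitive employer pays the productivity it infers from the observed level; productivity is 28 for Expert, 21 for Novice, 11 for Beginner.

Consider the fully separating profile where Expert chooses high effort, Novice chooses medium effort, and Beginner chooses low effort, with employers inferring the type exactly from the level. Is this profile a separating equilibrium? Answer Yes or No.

No

Separating wages: high effort → 28, medium effort → 21, low effort → 11.
Expert (assigned high effort): low effort: 11 − 0 = 11; medium effort: 21 − 1 = 20; high effort: 28 − 2 = 26. Expert stays.
Novice (assigned medium effort): low effort: 11 − 0 = 11; medium effort: 21 − 4 = 17; high effort: 28 − 8 = 20. Novice prefers high effort.
Beginner (assigned low effort): low effort: 11 − 0 = 11; medium effort: 21 − 9 = 12; high effort: 28 − 18 = 10. Beginner prefers medium effort.
At least one type deviates; the separating profile fails.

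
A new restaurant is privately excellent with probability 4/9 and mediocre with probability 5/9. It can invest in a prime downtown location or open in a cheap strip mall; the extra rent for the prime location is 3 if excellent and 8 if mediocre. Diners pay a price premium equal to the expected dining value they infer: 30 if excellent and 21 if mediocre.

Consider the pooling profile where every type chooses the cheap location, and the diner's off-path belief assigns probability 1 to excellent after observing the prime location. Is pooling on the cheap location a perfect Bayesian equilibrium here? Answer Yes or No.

On path, the diner holds the prior and pays 4/9·30 + 5/9·21 = 25. Off path (the prime location), believing excellent, it pays 30.
excellent: the cheap location nets 25; the prime location nets 30 − 3 = 27. excellent would deviate.
mediocre: the cheap location nets 25; the prime location nets 30 − 8 = 22. mediocre stays.
A type deviates, so pooling fails.

No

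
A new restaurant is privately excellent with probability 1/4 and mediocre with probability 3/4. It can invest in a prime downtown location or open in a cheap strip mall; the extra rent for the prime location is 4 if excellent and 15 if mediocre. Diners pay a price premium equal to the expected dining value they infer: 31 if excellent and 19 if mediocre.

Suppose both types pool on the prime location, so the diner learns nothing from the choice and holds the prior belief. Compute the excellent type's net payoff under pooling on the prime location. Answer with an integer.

Pooled price premium = 1/4·31 + 3/4·19 = 22.
excellent pays cost 4 for the prime location, so net payoff = 22 − 4 = 18.

18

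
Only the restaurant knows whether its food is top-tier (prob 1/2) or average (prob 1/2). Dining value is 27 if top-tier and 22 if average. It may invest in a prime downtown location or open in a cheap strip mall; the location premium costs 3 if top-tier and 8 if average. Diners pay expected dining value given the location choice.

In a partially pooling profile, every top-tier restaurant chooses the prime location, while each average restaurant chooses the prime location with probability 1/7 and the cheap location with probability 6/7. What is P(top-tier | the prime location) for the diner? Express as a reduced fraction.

7/8

P(the prime location) = (1/2)·1 + (1/2)·(1/7) = 4/7.
By Bayes' rule, P(top-tier | the prime location) = (1/2) / (4/7) = 7/8.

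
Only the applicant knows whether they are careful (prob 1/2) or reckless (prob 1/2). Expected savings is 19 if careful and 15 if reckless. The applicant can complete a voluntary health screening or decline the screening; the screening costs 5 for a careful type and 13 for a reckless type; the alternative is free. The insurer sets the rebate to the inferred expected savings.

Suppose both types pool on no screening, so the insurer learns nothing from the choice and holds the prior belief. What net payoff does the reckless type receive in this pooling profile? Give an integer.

17

Pooled rebate = 1/2·19 + 1/2·15 = 17.
reckless pays no cost for no screening, so net payoff = 17.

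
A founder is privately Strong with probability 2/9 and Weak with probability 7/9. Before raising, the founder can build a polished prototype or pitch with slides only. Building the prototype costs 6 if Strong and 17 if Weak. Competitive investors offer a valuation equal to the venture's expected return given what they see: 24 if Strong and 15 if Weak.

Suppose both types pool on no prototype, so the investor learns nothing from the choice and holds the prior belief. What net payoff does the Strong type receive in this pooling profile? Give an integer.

17

Pooled valuation = 2/9·24 + 7/9·15 = 17.
Strong pays no cost for no prototype, so net payoff = 17.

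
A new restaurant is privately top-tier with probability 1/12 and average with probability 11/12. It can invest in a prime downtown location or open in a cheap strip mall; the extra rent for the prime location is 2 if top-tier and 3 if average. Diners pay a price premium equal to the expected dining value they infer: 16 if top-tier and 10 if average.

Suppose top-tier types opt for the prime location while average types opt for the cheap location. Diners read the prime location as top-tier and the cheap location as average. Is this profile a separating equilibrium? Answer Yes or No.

No

Under these beliefs, the prime location earns price premium 16 and the cheap location earns price premium 10.
top-tier: the prime location nets 16 − 2 = 14; the cheap location nets 10. top-tier prefers the prime location.
average: the prime location nets 16 − 3 = 13; the cheap location nets 10. average would deviate to the prime location.
average has a profitable deviation, so the profile is not an equilibrium.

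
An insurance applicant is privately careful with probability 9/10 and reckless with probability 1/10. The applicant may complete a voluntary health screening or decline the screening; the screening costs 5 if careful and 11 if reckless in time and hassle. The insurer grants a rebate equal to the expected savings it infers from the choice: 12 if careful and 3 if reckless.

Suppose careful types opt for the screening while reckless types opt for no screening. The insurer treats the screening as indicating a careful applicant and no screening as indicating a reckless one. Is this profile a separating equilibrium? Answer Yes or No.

Yes

Under these beliefs, the screening earns rebate 12 and no screening earns rebate 3.
careful: the screening nets 12 − 5 = 7; no screening nets 3. careful prefers the screening.
reckless: the screening nets 12 − 11 = 1; no screening nets 3. reckless prefers no screening.
Neither type deviates, so the separating profile is an equilibrium.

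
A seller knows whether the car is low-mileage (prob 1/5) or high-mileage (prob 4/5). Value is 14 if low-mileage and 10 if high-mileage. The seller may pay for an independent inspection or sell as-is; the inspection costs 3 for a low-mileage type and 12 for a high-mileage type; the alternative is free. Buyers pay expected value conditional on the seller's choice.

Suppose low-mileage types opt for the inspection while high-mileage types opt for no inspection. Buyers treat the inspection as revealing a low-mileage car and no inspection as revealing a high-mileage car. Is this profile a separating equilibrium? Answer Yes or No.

Yes

Under these beliefs, the inspection earns price 14 and no inspection earns price 10.
low-mileage: the inspection nets 14 − 3 = 11; no inspection nets 10. low-mileage prefers the inspection.
high-mileage: the inspection nets 14 − 12 = 2; no inspection nets 10. high-mileage prefers no inspection.
Neither type deviates, so the separating profile is an equilibrium.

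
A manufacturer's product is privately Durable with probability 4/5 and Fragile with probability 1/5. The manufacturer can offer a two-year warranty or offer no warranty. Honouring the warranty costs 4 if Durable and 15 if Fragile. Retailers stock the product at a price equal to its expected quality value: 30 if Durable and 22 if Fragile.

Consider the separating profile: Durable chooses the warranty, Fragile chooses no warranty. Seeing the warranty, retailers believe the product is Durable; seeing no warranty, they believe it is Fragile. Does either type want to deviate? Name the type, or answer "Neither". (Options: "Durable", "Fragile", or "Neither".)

Neither

The warranty pays 30; no warranty pays 22.
Durable: assigned the warranty, nets 30 − 4 = 26; deviating to no warranty nets 22.
Fragile: assigned no warranty, nets 22; deviating to the warranty nets 30 − 15 = 15.
Both types strictly prefer their assigned action; no profitable deviation.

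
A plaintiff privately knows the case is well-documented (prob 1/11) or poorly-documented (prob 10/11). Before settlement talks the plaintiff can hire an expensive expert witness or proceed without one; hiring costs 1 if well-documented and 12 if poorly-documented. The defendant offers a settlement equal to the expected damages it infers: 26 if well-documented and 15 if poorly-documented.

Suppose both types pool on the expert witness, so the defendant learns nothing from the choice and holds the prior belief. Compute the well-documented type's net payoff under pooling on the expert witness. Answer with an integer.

15

Pooled settlement = 1/11·26 + 10/11·15 = 16.
well-documented pays cost 1 for the expert witness, so net payoff = 16 − 1 = 15.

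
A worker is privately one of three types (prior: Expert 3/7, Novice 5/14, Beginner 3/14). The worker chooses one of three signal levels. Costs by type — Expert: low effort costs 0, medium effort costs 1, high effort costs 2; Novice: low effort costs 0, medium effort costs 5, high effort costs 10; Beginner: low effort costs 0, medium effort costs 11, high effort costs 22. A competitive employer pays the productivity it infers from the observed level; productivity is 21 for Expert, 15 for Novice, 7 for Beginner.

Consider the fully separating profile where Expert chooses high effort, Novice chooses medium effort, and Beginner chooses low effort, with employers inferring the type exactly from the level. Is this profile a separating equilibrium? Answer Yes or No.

No

Separating wages: high effort → 21, medium effort → 15, low effort → 7.
Expert (assigned high effort): low effort: 7 − 0 = 7; medium effort: 15 − 1 = 14; high effort: 21 − 2 = 19. Expert stays.
Novice (assigned medium effort): low effort: 7 − 0 = 7; medium effort: 15 − 5 = 10; high effort: 21 − 10 = 11. Novice prefers high effort.
Beginner (assigned low effort): low effort: 7 − 0 = 7; medium effort: 15 − 11 = 4; high effort: 21 − 22 = -1. Beginner stays.
At least one type deviates; the separating profile fails.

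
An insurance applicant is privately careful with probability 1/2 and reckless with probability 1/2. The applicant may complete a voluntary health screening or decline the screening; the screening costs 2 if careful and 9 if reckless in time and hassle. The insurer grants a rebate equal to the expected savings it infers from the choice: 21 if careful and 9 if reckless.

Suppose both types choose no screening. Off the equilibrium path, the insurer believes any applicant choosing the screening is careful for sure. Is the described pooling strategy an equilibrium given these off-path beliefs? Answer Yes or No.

On path, the insurer holds the prior and pays 1/2·21 + 1/2·9 = 15. Off path (the screening), believing careful, it pays 21.
careful: no screening nets 15; the screening nets 21 − 2 = 19. careful would deviate.
reckless: no screening nets 15; the screening nets 21 − 9 = 12. reckless stays.
A type deviates, so pooling fails.

No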